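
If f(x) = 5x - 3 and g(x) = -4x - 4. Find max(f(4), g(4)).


f(4) = 17
g(4) = -20
max = 17

17


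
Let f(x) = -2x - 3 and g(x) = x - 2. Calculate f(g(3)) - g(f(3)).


6


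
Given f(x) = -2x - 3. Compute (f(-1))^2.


f(-1) = -1
(-1)^2 = 1

1


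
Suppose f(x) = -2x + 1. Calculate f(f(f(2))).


f(2) = -3
f(-3) = 7
f(7) = -13

-13


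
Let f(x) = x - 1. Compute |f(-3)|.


f(-3) = -4
|-4| = 4

4


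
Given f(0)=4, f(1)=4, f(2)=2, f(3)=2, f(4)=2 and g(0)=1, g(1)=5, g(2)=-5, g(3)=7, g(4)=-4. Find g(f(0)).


f(0) = 4
g(4) = -4

-4


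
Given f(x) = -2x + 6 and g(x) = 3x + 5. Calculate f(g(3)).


g(3) = 14
f(14) = -22

-22


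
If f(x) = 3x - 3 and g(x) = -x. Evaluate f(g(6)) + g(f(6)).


f(g(6)) = -21
g(f(6)) = -15
Sum = -36

-36


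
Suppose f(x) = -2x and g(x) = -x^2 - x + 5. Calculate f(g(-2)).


g(-2) = 3
f(3) = -6

-6


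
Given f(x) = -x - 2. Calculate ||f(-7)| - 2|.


f(-7) = 5
|5| = 5
|5 - 2| = 3

3


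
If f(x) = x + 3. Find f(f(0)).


f(0) = 3
f(3) = 6

6


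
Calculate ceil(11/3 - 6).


11/3 = 3.6667
3.6667 - 6 = -2.3333
ceil(-2.3333) = -2

-2


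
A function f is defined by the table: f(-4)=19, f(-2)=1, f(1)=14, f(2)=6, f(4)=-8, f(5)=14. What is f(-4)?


19


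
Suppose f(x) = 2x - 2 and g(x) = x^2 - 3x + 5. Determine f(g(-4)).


g(-4) = 33
f(33) = 64

64


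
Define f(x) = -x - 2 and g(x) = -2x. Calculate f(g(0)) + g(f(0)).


f(g(0)) = -2
g(f(0)) = 4
Sum = 2

2


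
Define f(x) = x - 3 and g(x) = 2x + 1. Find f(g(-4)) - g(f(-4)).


f(g(-4)) = -10
g(f(-4)) = -13
Difference = 3

3


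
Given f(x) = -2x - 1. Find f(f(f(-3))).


21


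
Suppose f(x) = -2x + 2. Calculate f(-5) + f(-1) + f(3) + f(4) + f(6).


f(-5) = 12
f(-1) = 4
f(3) = -4
f(4) = -6
f(6) = -10
Sum = -4

-4


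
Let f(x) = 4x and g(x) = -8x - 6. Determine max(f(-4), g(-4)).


f(-4) = -16
g(-4) = 26
max = 26

26


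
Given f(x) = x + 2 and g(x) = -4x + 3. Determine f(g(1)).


g(1) = -1
f(-1) = 1

1


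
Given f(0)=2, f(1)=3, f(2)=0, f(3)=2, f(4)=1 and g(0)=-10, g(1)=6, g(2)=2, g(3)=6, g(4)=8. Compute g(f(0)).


f(0) = 2
g(2) = 2

2


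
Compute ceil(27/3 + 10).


27/3 = 9
9 + 10 = 19
ceil(19) = 19

19


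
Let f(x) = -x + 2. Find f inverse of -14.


Solve -x + 2 = -14
x = (-14 - 2) / (-1) = 16

16


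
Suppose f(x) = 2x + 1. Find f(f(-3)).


f(-3) = -5
f(-5) = -9

-9


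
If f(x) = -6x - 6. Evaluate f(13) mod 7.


0


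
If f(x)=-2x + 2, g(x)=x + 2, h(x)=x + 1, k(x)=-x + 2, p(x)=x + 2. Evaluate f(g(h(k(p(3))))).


p(3) = 5
k(5) = -3
h(-3) = -2
g(-2) = 0
f(0) = 2

2


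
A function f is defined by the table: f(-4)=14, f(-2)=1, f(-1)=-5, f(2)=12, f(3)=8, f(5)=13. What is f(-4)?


Reading from the table at x = -4

14


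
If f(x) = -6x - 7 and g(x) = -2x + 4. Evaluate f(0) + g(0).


f(0) = -7
g(0) = 4
Sum = -3

-3


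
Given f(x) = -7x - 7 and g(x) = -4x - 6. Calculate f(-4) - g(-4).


f(-4) = 21
g(-4) = 10
Difference = 11

11


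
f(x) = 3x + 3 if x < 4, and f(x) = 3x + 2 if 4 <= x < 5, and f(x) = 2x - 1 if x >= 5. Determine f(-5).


-12


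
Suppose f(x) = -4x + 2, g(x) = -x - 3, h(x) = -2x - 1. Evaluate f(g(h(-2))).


h(-2) = 3
g(3) = -6
f(-6) = 26

26


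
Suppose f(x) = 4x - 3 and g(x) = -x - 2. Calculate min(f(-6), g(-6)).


-27


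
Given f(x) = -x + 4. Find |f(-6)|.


f(-6) = 10
|10| = 10

10


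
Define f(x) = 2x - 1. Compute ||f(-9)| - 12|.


7


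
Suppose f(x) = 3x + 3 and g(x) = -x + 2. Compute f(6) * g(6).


f(6) = 21
g(6) = -4
Product = -84

-84


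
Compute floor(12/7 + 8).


12/7 = 1.7143
1.7143 + 8 = 9.7143
floor(9.7143) = 9

9


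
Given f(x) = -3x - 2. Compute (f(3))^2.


121


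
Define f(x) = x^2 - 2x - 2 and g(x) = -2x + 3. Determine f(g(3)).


g(3) = -3
f(-3) = 1*(-3)^2 - 2*(-3) - 2 = 13

13


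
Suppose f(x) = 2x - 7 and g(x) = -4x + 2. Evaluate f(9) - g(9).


45


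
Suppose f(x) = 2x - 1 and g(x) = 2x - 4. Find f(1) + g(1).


f(1) = 1
g(1) = -2
Sum = -1

-1


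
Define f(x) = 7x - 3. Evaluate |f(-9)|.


f(-9) = -66
|-66| = 66

66


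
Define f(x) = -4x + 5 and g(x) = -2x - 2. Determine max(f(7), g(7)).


f(7) = -23
g(7) = -16
max = -16

-16


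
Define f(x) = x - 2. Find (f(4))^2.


4


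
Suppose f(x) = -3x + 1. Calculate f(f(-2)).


f(-2) = 7
f(7) = -20

-20


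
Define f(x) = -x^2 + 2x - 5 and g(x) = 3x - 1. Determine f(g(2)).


g(2) = 5
f(5) = (-1)*(5)^2 + 2*(5) - 5 = -20

-20


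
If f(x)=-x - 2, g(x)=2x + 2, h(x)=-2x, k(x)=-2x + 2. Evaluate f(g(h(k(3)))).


k(3) = -4
h(-4) = 8
g(8) = 18
f(18) = -20

-20


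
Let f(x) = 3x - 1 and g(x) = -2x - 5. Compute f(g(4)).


-40


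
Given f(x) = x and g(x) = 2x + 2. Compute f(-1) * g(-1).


0


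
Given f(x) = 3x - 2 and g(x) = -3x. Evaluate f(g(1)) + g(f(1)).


f(g(1)) = -11
g(f(1)) = -3
Sum = -14

-14


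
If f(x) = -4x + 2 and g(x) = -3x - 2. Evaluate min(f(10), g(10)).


-38


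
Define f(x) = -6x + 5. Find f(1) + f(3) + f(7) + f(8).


f(1) = -1
f(3) = -13
f(7) = -37
f(8) = -43
Sum = -94

-94


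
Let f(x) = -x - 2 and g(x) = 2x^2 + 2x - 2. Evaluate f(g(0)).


g(0) = -2
f(-2) = 0

0


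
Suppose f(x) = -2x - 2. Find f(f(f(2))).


f(2) = -6
f(-6) = 10
f(10) = -22

-22


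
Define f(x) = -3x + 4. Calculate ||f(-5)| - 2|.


f(-5) = 19
|19| = 19
|19 - 2| = 17

17


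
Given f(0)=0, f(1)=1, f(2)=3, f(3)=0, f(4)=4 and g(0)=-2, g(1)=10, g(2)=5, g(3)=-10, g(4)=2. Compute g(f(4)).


f(4) = 4
g(4) = 2

2


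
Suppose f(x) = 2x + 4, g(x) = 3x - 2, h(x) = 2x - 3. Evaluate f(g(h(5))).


h(5) = 7
g(7) = 19
f(19) = 42

42


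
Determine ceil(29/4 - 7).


1


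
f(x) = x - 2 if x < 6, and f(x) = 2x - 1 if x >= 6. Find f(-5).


-7


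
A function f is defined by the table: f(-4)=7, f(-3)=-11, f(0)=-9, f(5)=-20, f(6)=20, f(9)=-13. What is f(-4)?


Reading from the table at x = -4

7


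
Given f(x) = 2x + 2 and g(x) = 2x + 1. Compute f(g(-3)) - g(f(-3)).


f(g(-3)) = -8
g(f(-3)) = -7
Difference = -1

-1


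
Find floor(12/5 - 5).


12/5 = 2.4
2.4 - 5 = -2.6
floor(-2.6) = -3

-3


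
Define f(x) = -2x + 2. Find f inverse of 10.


Solve -2x + 2 = 10
x = (10 - 2) / (-2) = -4

-4


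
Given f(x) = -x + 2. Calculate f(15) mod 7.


f(15) = -13
-13 mod 7 = 1

1


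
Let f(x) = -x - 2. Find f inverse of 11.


-13


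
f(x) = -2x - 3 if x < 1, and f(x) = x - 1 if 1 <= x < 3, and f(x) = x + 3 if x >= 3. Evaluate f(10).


13


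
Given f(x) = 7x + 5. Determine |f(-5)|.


f(-5) = -30
|-30| = 30

30


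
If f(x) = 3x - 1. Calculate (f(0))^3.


f(0) = -1
(-1)^3 = -1

-1


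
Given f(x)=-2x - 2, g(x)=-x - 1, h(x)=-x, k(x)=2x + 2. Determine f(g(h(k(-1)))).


k(-1) = 0
h(0) = 0
g(0) = -1
f(-1) = 0

0


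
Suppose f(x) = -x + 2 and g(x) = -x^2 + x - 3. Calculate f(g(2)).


g(2) = -5
f(-5) = 7

7


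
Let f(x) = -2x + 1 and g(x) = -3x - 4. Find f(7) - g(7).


f(7) = -13
g(7) = -25
Difference = 12

12


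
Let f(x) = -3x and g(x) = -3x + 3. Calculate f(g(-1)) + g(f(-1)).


f(g(-1)) = -18
g(f(-1)) = -6
Sum = -24

-24


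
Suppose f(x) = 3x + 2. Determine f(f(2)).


f(2) = 8
f(8) = 26

26


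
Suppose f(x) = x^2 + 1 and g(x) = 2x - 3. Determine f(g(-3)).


82


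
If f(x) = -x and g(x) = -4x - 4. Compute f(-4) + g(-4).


f(-4) = 4
g(-4) = 12
Sum = 16

16


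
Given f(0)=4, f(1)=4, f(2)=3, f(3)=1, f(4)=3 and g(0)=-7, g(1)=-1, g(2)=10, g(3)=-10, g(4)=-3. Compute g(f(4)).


f(4) = 3
g(3) = -10

-10


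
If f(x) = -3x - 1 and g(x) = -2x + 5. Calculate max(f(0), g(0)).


5


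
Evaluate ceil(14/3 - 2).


14/3 = 4.6667
4.6667 - 2 = 2.6667
ceil(2.6667) = 3

3


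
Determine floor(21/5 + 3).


21/5 = 4.2
4.2 + 3 = 7.2
floor(7.2) = 7

7


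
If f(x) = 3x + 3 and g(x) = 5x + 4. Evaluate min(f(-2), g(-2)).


f(-2) = -3
g(-2) = -6
min = -6

-6


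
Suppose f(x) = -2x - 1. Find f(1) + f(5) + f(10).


f(1) = -3
f(5) = -11
f(10) = -21
Sum = -35

-35


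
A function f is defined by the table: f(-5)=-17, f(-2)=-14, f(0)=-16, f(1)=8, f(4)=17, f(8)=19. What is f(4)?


Reading from the table at x = 4

17


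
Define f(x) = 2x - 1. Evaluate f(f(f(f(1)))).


f(1) = 1
f(1) = 1
f(1) = 1
f(1) = 1

1


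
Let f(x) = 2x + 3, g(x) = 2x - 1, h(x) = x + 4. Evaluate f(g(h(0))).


h(0) = 4
g(4) = 7
f(7) = 17

17


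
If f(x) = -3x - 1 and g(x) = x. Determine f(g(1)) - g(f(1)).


f(g(1)) = -4
g(f(1)) = -4
Difference = 0

0


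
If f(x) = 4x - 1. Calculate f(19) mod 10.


f(19) = 75
75 mod 10 = 5

5


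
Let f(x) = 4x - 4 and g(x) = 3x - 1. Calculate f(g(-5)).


g(-5) = -16
f(-16) = -68

-68


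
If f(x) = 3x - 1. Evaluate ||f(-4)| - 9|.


f(-4) = -13
|-13| = 13
|13 - 9| = 4

4


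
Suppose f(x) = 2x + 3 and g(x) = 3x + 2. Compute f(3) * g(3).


99


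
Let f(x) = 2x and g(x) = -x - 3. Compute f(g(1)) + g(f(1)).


f(g(1)) = -8
g(f(1)) = -5
Sum = -13

-13


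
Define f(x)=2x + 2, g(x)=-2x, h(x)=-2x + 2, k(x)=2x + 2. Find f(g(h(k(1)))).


k(1) = 4
h(4) = -6
g(-6) = 12
f(12) = 26

26


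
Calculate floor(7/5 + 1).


7/5 = 1.4
1.4 + 1 = 2.4
floor(2.4) = 2

2


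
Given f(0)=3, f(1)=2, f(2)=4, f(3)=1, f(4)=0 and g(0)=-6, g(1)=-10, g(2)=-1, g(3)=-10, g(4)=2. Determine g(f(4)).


-6


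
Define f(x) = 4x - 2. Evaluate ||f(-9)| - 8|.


30


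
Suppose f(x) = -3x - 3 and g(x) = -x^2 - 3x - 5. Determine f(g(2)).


g(2) = -15
f(-15) = 42

42


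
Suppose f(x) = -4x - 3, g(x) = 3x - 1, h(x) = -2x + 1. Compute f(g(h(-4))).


h(-4) = 9
g(9) = 26
f(26) = -107

-107


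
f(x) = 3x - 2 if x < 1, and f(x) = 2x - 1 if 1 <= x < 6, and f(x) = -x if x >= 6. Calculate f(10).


10 satisfies x >= 6
f(10) = -10

-10


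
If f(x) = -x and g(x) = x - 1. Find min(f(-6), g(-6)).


f(-6) = 6
g(-6) = -7
min = -7

-7


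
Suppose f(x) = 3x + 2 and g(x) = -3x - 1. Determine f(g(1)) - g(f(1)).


f(g(1)) = -10
g(f(1)) = -16
Difference = 6

6


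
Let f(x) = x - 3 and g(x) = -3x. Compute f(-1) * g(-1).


f(-1) = -4
g(-1) = 3
Product = -12

-12


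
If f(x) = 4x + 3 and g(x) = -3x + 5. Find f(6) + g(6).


f(6) = 27
g(6) = -13
Sum = 14

14


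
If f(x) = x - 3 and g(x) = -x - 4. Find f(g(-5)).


g(-5) = 1
f(1) = -2

-2


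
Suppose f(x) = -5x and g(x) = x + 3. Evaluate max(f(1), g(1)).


f(1) = -5
g(1) = 4
max = 4

4


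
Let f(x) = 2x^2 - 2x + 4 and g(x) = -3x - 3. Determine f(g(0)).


g(0) = -3
f(-3) = 2*(-3)^2 - 2*(-3) + 4 = 28

28


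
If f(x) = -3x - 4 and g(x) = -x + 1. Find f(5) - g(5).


-15


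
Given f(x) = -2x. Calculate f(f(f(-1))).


8


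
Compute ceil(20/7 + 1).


20/7 = 2.8571
2.8571 + 1 = 3.8571
ceil(3.8571) = 4

4


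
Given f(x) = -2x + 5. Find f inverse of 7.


Solve -2x + 5 = 7
x = (7 - 5) / (-2) = -1

-1


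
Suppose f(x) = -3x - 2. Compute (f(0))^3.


f(0) = -2
(-2)^3 = -8

-8


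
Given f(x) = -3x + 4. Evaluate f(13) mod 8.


5


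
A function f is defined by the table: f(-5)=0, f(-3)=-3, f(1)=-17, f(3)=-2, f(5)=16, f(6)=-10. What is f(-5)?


Reading from the table at x = -5

0


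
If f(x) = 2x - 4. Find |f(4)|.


4


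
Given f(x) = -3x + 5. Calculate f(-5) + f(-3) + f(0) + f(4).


f(-5) = 20
f(-3) = 14
f(0) = 5
f(4) = -7
Sum = 32

32


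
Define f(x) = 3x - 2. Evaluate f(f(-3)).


f(-3) = -11
f(-11) = -35

-35


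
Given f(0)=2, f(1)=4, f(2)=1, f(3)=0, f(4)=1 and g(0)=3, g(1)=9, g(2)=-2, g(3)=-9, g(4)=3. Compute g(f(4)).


f(4) = 1
g(1) = 9

9


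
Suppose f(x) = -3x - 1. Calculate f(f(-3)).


f(-3) = 8
f(8) = -25

-25


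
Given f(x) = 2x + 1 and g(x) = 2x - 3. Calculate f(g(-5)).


g(-5) = -13
f(-13) = -25

-25


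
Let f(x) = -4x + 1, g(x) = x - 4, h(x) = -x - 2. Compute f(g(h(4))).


h(4) = -6
g(-6) = -10
f(-10) = 41

41


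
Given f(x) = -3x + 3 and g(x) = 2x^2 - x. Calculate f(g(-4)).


g(-4) = 36
f(36) = -105

-105


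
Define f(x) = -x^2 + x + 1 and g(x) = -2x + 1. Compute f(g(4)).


g(4) = -7
f(-7) = (-1)*(-7)^2 + 1*(-7) + 1 = -55

-55


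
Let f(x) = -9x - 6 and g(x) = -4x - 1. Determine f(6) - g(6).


-35


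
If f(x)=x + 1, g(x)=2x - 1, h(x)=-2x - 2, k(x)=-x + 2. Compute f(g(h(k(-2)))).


k(-2) = 4
h(4) = -10
g(-10) = -21
f(-21) = -20

-20


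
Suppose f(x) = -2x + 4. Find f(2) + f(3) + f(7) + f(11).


-30


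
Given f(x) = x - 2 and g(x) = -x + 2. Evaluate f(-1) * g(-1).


f(-1) = -3
g(-1) = 3
Product = -9

-9


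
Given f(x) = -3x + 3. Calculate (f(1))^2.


f(1) = 0
(0)^2 = 0

0


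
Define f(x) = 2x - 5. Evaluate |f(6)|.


f(6) = 7
|7| = 7

7


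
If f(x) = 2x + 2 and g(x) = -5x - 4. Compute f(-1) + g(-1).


f(-1) = 0
g(-1) = 1
Sum = 1

1


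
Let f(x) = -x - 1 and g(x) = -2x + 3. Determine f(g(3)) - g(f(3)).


f(g(3)) = 2
g(f(3)) = 11
Difference = -9

-9


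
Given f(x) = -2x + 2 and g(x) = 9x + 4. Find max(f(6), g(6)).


f(6) = -10
g(6) = 58
max = 58

58


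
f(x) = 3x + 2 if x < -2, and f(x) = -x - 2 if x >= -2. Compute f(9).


9 satisfies x >= -2
f(9) = -11

-11


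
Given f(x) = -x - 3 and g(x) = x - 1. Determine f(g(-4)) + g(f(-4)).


f(g(-4)) = 2
g(f(-4)) = 0
Sum = 2

2


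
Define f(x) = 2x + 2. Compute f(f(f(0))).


14


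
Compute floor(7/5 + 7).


7/5 = 1.4
1.4 + 7 = 8.4
floor(8.4) = 8

8


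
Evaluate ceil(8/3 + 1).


8/3 = 2.6667
2.6667 + 1 = 3.6667
ceil(3.6667) = 4

4


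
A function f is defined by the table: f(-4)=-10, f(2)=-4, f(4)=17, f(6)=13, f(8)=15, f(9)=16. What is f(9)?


Reading from the table at x = 9

16


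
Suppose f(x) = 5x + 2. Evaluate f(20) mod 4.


f(20) = 102
102 mod 4 = 2

2


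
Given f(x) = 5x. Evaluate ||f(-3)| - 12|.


f(-3) = -15
|-15| = 15
|15 - 12| = 3

3


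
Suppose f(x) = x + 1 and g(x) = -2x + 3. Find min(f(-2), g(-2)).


f(-2) = -1
g(-2) = 7
min = -1

-1


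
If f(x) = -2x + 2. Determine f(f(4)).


f(4) = -6
f(-6) = 14

14


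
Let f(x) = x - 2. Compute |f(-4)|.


f(-4) = -6
|-6| = 6

6


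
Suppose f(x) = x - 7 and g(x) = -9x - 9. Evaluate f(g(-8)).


56


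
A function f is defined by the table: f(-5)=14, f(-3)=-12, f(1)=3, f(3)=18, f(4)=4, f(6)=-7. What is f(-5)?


Reading from the table at x = -5

14


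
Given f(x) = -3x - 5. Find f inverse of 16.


Solve -3x - 5 = 16
x = (16 + 5) / (-3) = -7

-7


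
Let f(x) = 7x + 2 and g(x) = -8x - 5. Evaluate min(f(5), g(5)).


f(5) = 37
g(5) = -45
min = -45

-45


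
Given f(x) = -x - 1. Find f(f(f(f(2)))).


f(2) = -3
f(-3) = 2
f(2) = -3
f(-3) = 2

2


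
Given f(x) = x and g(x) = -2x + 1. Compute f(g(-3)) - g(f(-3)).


0


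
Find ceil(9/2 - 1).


9/2 = 4.5
4.5 - 1 = 3.5
ceil(3.5) = 4

4


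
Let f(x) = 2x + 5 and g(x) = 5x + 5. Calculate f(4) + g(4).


38


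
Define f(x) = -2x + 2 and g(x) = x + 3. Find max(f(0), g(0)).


f(0) = 2
g(0) = 3
max = 3

3


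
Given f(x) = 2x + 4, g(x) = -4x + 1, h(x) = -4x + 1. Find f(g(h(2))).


h(2) = -7
g(-7) = 29
f(29) = 62

62


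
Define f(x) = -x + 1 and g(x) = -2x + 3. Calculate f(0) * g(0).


f(0) = 1
g(0) = 3
Product = 3

3


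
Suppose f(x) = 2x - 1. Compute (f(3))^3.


125


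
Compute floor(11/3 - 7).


11/3 = 3.6667
3.6667 - 7 = -3.3333
floor(-3.3333) = -4

-4


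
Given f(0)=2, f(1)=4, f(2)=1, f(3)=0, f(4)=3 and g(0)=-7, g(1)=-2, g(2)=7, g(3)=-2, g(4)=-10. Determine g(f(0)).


f(0) = 2
g(2) = 7

7


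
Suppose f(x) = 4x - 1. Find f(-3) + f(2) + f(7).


f(-3) = -13
f(2) = 7
f(7) = 27
Sum = 21

21


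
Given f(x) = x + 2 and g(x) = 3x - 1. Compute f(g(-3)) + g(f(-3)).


f(g(-3)) = -8
g(f(-3)) = -4
Sum = -12

-12


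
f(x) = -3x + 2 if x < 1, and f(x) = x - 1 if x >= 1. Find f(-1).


-1 satisfies x < 1
f(-1) = 5

5


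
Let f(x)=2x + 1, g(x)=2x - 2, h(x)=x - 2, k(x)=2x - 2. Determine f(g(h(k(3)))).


5


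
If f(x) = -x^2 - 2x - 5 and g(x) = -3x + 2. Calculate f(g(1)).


g(1) = -1
f(-1) = (-1)*(-1)^2 - 2*(-1) - 5 = -4

-4


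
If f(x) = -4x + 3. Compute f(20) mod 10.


f(20) = -77
-77 mod 10 = 3

3


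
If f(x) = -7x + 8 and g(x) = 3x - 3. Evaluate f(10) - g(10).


f(10) = -62
g(10) = 27
Difference = -89

-89


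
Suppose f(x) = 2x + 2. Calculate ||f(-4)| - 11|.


5


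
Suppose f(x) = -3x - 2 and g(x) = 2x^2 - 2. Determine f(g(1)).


g(1) = 0
f(0) = -2

-2


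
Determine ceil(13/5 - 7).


-4


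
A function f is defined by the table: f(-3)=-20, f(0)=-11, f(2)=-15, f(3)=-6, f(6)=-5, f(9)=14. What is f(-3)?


-20


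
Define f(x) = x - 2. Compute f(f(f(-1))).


f(-1) = -3
f(-3) = -5
f(-5) = -7

-7


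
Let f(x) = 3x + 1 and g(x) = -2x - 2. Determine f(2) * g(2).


f(2) = 7
g(2) = -6
Product = -42

-42


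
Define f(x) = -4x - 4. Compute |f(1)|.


f(1) = -8
|-8| = 8

8


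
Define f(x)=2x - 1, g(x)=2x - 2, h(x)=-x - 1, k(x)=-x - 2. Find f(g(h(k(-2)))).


k(-2) = 0
h(0) = -1
g(-1) = -4
f(-4) = -9

-9


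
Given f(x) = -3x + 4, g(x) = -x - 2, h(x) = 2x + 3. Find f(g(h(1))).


h(1) = 5
g(5) = -7
f(-7) = 25

25


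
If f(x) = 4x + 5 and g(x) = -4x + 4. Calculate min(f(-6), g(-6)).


f(-6) = -19
g(-6) = 28
min = -19

-19


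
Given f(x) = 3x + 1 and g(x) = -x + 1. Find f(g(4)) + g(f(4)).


f(g(4)) = -8
g(f(4)) = -12
Sum = -20

-20


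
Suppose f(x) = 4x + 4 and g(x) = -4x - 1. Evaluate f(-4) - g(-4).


f(-4) = -12
g(-4) = 15
Difference = -27

-27


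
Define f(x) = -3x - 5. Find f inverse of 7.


Solve -3x - 5 = 7
x = (7 + 5) / (-3) = -4

-4


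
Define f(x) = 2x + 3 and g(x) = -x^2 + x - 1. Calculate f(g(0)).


g(0) = -1
f(-1) = 1

1


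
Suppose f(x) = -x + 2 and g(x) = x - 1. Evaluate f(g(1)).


g(1) = 0
f(0) = 2

2


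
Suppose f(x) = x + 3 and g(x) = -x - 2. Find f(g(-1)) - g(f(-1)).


f(g(-1)) = 2
g(f(-1)) = -4
Difference = 6

6


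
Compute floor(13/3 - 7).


-3


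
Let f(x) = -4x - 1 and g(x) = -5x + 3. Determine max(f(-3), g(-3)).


f(-3) = 11
g(-3) = 18
max = 18

18


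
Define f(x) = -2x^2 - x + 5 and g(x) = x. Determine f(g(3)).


g(3) = 3
f(3) = (-2)*(3)^2 - 1*(3) + 5 = -16

-16


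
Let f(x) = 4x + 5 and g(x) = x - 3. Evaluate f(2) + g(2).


f(2) = 13
g(2) = -1
Sum = 12

12


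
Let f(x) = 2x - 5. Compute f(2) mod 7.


f(2) = -1
-1 mod 7 = 6

6


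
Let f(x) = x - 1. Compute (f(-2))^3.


f(-2) = -3
(-3)^3 = -27

-27


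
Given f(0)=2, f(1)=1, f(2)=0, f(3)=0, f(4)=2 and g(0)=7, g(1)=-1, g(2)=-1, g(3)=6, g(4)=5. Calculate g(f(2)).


f(2) = 0
g(0) = 7

7


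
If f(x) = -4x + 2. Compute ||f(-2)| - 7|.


3


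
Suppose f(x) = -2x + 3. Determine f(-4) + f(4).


f(-4) = 11
f(4) = -5
Sum = 6

6


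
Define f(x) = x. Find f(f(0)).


f(0) = 0
f(0) = 0

0


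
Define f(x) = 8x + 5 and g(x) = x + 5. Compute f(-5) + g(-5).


f(-5) = -35
g(-5) = 0
Sum = -35

-35


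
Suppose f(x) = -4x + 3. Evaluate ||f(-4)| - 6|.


f(-4) = 19
|19| = 19
|19 - 6| = 13

13


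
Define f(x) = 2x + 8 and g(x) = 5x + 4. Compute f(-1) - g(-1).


f(-1) = 6
g(-1) = -1
Difference = 7

7


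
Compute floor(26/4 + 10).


26/4 = 6.5
6.5 + 10 = 16.5
floor(16.5) = 16

16


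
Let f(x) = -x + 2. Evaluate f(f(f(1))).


f(1) = 1
f(1) = 1
f(1) = 1

1


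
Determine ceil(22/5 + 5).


22/5 = 4.4
4.4 + 5 = 9.4
ceil(9.4) = 10

10


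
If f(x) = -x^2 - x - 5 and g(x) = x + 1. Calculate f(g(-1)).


g(-1) = 0
f(0) = (-1)*(0)^2 - 1*(0) - 5 = -5

-5


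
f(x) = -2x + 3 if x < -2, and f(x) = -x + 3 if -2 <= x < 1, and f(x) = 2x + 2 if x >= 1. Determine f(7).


7 satisfies x >= 1
f(7) = 16

16


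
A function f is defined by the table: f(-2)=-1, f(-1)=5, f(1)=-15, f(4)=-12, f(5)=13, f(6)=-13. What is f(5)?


Reading from the table at x = 5

13


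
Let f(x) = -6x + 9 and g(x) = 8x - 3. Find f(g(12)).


g(12) = 93
f(93) = -549

-549


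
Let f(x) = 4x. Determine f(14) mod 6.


f(14) = 56
56 mod 6 = 2

2


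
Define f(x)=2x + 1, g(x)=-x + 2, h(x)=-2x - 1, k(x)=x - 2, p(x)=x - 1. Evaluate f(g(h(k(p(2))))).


p(2) = 1
k(1) = -1
h(-1) = 1
g(1) = 1
f(1) = 3

3


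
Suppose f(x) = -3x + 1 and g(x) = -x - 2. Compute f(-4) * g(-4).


f(-4) = 13
g(-4) = 2
Product = 26

26


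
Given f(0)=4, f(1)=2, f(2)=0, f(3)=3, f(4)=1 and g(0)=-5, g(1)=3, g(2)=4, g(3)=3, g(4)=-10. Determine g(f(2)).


f(2) = 0
g(0) = -5

-5


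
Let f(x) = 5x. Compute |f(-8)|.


f(-8) = -40
|-40| = 40

40


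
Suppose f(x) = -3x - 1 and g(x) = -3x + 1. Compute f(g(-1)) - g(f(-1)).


f(g(-1)) = -13
g(f(-1)) = -5
Difference = -8

-8


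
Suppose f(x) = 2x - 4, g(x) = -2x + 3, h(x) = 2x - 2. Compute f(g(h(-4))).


42


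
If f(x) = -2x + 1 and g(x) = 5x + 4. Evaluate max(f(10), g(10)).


f(10) = -19
g(10) = 54
max = 54

54


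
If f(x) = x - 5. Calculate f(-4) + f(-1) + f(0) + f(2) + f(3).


f(-4) = -9
f(-1) = -6
f(0) = -5
f(2) = -3
f(3) = -2
Sum = -25

-25


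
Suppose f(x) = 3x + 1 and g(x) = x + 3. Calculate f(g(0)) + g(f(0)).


f(g(0)) = 10
g(f(0)) = 4
Sum = 14

14


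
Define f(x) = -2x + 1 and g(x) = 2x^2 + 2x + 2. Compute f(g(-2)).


g(-2) = 6
f(6) = -11

-11


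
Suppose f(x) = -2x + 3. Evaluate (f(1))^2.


f(1) = 1
(1)^2 = 1

1


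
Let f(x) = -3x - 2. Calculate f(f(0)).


f(0) = -2
f(-2) = 4

4


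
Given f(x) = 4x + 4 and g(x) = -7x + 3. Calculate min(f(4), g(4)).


f(4) = 20
g(4) = -25
min = -25

-25


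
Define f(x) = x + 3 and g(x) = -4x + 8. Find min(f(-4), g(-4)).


-1


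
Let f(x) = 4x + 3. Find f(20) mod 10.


3


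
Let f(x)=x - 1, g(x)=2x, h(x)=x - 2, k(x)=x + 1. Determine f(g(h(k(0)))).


k(0) = 1
h(1) = -1
g(-1) = -2
f(-2) = -3

-3


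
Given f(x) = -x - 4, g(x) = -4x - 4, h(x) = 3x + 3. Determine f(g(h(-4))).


h(-4) = -9
g(-9) = 32
f(32) = -36

-36


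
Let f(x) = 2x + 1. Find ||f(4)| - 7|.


f(4) = 9
|9| = 9
|9 - 7| = 2

2


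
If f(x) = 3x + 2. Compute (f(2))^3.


f(2) = 8
(8)^3 = 512

512


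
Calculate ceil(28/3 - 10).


0


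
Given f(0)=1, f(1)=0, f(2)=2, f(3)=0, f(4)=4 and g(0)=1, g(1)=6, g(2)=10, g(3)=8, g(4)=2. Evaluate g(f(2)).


10


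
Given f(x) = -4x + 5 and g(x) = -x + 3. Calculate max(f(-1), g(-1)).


f(-1) = 9
g(-1) = 4
max = 9

9


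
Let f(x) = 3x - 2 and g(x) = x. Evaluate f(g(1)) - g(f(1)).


0


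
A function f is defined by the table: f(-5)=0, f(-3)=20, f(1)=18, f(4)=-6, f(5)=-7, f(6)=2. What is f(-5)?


Reading from the table at x = -5

0


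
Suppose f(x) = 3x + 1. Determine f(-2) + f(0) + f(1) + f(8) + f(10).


f(-2) = -5
f(0) = 1
f(1) = 4
f(8) = 25
f(10) = 31
Sum = 56

56


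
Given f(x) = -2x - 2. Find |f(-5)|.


8


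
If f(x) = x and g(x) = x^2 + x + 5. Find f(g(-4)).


g(-4) = 17
f(17) = 17

17


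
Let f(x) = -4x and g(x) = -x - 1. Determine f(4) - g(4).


f(4) = -16
g(4) = -5
Difference = -11

-11


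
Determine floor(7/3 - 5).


-3


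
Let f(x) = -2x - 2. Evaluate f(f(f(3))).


f(3) = -8
f(-8) = 14
f(14) = -30

-30


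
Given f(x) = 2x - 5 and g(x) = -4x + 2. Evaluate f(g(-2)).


g(-2) = 10
f(10) = 15

15


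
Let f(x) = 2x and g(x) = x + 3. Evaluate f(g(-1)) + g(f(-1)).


f(g(-1)) = 4
g(f(-1)) = 1
Sum = 5

5


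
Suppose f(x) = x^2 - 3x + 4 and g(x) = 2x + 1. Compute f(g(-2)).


g(-2) = -3
f(-3) = 1*(-3)^2 - 3*(-3) + 4 = 22

22


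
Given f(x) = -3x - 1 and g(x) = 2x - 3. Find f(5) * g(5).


f(5) = -16
g(5) = 7
Product = -112

-112


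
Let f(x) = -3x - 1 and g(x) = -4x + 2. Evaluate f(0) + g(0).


f(0) = -1
g(0) = 2
Sum = 1

1


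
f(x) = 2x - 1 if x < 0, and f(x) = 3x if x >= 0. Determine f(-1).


-1 satisfies x < 0
f(-1) = -3

-3


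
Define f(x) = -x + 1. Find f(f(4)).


f(4) = -3
f(-3) = 4

4


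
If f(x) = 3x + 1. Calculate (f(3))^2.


100


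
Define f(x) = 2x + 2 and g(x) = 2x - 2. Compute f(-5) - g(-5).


f(-5) = -8
g(-5) = -12
Difference = 4

4


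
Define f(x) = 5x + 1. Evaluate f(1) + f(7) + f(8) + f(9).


f(1) = 6
f(7) = 36
f(8) = 41
f(9) = 46
Sum = 129

129


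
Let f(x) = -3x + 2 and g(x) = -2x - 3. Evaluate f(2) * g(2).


f(2) = -4
g(2) = -7
Product = 28

28


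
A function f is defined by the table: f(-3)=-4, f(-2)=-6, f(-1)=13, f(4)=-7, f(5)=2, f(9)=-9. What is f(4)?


Reading from the table at x = 4

-7


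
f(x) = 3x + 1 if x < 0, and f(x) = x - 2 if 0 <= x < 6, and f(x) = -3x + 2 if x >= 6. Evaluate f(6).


-16


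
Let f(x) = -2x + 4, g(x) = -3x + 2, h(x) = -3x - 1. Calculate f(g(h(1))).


h(1) = -4
g(-4) = 14
f(14) = -24

-24


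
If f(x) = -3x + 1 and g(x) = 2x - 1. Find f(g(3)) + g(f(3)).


f(g(3)) = -14
g(f(3)) = -17
Sum = -31

-31


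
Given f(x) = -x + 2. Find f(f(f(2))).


f(2) = 0
f(0) = 2
f(2) = 0

0


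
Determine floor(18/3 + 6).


18/3 = 6
6 + 6 = 12
floor(12) = 12

12


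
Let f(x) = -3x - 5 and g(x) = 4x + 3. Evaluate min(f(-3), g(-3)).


f(-3) = 4
g(-3) = -9
min = -9

-9


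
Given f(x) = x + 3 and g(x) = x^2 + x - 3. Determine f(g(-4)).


g(-4) = 9
f(9) = 12

12


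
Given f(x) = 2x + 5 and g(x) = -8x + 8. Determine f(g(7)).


g(7) = -48
f(-48) = -91

-91


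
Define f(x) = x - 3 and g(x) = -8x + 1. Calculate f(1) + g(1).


f(1) = -2
g(1) = -7
Sum = -9

-9


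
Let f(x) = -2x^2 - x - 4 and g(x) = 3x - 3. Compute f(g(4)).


g(4) = 9
f(9) = (-2)*(9)^2 - 1*(9) - 4 = -175

-175


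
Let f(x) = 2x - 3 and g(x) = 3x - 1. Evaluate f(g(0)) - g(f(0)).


5


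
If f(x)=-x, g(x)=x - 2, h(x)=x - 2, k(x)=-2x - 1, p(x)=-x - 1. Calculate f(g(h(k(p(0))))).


p(0) = -1
k(-1) = 1
h(1) = -1
g(-1) = -3
f(-3) = 3

3


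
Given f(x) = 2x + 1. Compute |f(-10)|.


19


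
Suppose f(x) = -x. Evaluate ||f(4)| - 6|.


f(4) = -4
|-4| = 4
|4 - 6| = 2

2


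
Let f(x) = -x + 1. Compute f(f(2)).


2


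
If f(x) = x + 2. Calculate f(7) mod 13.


f(7) = 9
9 mod 13 = 9

9


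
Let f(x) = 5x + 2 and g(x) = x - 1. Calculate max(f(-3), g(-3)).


-4


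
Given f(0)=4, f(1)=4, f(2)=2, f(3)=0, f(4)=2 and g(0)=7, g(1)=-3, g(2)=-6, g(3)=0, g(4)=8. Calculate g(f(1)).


f(1) = 4
g(4) = 8

8


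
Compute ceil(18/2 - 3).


18/2 = 9
9 - 3 = 6
ceil(6) = 6

6


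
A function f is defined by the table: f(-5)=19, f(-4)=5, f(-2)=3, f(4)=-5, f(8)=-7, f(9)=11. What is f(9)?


Reading from the table at x = 9

11


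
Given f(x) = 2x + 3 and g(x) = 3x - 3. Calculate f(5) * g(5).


156


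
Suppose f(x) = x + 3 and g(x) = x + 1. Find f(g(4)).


g(4) = 5
f(5) = 8

8


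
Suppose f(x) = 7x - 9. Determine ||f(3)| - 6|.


f(3) = 12
|12| = 12
|12 - 6| = 6

6


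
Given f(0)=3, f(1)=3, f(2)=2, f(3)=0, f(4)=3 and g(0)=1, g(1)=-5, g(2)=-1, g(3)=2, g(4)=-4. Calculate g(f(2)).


-1


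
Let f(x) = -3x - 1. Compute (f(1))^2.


f(1) = -4
(-4)^2 = 16

16


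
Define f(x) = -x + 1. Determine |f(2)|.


f(2) = -1
|-1| = 1

1


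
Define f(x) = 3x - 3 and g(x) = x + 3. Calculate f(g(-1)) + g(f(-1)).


f(g(-1)) = 3
g(f(-1)) = -3
Sum = 0

0


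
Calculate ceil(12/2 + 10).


12/2 = 6
6 + 10 = 16
ceil(16) = 16

16


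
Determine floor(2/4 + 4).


2/4 = 0.5
0.5 + 4 = 4.5
floor(4.5) = 4

4


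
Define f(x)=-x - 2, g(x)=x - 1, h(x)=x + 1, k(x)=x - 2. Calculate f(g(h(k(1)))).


k(1) = -1
h(-1) = 0
g(0) = -1
f(-1) = -1

-1


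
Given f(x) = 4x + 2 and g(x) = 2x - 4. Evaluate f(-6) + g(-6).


f(-6) = -22
g(-6) = -16
Sum = -38

-38


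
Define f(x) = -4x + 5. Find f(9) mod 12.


f(9) = -31
-31 mod 12 = 5

5


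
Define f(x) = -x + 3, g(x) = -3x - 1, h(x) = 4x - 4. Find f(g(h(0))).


h(0) = -4
g(-4) = 11
f(11) = -8

-8


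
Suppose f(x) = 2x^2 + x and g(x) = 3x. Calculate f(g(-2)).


66


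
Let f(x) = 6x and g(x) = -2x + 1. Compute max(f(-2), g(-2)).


f(-2) = -12
g(-2) = 5
max = 5

5


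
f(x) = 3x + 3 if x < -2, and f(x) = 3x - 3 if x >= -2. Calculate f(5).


5 satisfies x >= -2
f(5) = 12

12


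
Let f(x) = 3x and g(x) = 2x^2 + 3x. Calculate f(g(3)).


g(3) = 27
f(27) = 81

81


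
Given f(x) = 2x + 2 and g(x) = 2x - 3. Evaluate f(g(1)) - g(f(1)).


-5


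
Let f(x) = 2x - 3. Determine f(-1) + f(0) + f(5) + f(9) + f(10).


f(-1) = -5
f(0) = -3
f(5) = 7
f(9) = 15
f(10) = 17
Sum = 31

31


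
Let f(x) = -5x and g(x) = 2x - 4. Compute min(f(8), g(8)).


f(8) = -40
g(8) = 12
min = -40

-40


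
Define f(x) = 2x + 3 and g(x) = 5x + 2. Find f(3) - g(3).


f(3) = 9
g(3) = 17
Difference = -8

-8


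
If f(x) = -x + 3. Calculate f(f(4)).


f(4) = -1
f(-1) = 4

4


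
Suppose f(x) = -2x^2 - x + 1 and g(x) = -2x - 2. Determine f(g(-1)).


g(-1) = 0
f(0) = (-2)*(0)^2 - 1*(0) + 1 = 1

1


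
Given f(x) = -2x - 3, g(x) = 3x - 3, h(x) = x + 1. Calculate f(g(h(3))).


-21


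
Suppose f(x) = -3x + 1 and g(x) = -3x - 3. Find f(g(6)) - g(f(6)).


f(g(6)) = 64
g(f(6)) = 48
Difference = 16

16


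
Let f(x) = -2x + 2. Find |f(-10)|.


f(-10) = 22
|22| = 22

22


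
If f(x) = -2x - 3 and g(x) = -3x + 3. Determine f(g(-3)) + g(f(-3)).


f(g(-3)) = -27
g(f(-3)) = -6
Sum = -33

-33


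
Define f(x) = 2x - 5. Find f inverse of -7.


Solve 2x - 5 = -7
x = (-7 + 5) / 2 = -1

-1


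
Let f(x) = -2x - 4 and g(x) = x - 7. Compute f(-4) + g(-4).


f(-4) = 4
g(-4) = -11
Sum = -7

-7


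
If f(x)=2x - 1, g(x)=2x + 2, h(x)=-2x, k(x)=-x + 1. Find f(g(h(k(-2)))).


k(-2) = 3
h(3) = -6
g(-6) = -10
f(-10) = -21

-21


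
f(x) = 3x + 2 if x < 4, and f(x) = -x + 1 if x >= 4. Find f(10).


10 satisfies x >= 4
f(10) = -9

-9


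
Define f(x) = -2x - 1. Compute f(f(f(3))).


f(3) = -7
f(-7) = 13
f(13) = -27

-27


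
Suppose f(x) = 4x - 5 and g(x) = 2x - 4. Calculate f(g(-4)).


g(-4) = -12
f(-12) = -53

-53


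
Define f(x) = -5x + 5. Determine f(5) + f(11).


f(5) = -20
f(11) = -50
Sum = -70

-70


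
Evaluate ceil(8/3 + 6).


8/3 = 2.6667
2.6667 + 6 = 8.6667
ceil(8.6667) = 9

9


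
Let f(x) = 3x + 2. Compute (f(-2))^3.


f(-2) = -4
(-4)^3 = -64

-64


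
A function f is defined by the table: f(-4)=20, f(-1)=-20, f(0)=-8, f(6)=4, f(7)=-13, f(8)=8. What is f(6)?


Reading from the table at x = 6

4


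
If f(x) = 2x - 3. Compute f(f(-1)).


-13


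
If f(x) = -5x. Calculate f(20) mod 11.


f(20) = -100
-100 mod 11 = 10

10


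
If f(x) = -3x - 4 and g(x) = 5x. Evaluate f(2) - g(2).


f(2) = -10
g(2) = 10
Difference = -20

-20


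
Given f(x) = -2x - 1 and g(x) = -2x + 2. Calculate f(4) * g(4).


f(4) = -9
g(4) = -6
Product = 54

54


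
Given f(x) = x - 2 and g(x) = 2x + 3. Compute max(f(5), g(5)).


f(5) = 3
g(5) = 13
max = 13

13


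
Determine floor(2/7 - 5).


2/7 = 0.2857
0.2857 - 5 = -4.7143
floor(-4.7143) = -5

-5


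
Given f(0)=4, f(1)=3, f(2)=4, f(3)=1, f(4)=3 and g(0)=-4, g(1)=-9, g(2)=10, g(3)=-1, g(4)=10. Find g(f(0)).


f(0) = 4
g(4) = 10

10


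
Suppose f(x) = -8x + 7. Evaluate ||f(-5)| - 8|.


39


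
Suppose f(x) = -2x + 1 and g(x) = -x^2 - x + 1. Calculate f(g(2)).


g(2) = -5
f(-5) = 11

11


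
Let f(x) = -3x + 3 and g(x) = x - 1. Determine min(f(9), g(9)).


f(9) = -24
g(9) = 8
min = -24

-24


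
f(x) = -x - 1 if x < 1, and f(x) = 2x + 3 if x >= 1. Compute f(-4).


-4 satisfies x < 1
f(-4) = 3

3


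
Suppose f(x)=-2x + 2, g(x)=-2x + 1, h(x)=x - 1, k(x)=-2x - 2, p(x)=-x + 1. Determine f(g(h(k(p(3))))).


p(3) = -2
k(-2) = 2
h(2) = 1
g(1) = -1
f(-1) = 4

4


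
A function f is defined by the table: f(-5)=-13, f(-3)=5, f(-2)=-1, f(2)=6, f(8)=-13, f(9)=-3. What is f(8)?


Reading from the table at x = 8

-13


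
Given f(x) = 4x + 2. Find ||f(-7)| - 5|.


f(-7) = -26
|-26| = 26
|26 - 5| = 21

21


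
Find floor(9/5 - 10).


9/5 = 1.8
1.8 - 10 = -8.2
floor(-8.2) = -9

-9


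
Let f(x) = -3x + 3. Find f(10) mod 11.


f(10) = -27
-27 mod 11 = 6

6


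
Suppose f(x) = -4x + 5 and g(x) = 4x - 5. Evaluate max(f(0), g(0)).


f(0) = 5
g(0) = -5
max = 5

5


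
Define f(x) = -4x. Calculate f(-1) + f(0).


f(-1) = 4
f(0) = 0
Sum = 4

4


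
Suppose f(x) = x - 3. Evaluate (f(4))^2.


f(4) = 1
(1)^2 = 1

1


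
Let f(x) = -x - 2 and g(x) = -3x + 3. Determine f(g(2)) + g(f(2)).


f(g(2)) = 1
g(f(2)) = 15
Sum = 16

16


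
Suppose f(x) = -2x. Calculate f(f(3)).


f(3) = -6
f(-6) = 12

12


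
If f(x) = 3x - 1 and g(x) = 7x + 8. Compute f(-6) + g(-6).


-53


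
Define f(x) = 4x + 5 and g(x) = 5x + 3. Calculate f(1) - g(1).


f(1) = 9
g(1) = 8
Difference = 1

1


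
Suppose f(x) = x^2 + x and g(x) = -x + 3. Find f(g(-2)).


g(-2) = 5
f(5) = 1*(5)^2 + 1*(5) = 30

30


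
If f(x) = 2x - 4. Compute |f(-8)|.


f(-8) = -20
|-20| = 20

20


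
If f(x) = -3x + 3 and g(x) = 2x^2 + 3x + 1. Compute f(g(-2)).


g(-2) = 3
f(3) = -6

-6


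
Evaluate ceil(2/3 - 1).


2/3 = 0.6667
0.6667 - 1 = -0.3333
ceil(-0.3333) = 0

0


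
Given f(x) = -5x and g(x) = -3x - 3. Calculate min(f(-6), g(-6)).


f(-6) = 30
g(-6) = 15
min = 15

15


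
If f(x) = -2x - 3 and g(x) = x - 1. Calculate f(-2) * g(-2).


f(-2) = 1
g(-2) = -3
Product = -3

-3


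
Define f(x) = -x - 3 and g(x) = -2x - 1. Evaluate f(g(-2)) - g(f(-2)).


f(g(-2)) = -6
g(f(-2)) = 1
Difference = -7

-7


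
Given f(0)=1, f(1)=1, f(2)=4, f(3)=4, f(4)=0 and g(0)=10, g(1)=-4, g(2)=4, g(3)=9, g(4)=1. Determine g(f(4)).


10


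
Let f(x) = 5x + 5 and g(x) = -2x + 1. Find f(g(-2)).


g(-2) = 5
f(5) = 30

30


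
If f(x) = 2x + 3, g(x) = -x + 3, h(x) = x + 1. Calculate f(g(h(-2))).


h(-2) = -1
g(-1) = 4
f(4) = 11

11


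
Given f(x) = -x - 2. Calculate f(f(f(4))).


-6


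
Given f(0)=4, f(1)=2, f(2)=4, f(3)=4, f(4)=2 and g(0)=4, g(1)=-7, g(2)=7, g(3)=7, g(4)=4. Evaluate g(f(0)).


f(0) = 4
g(4) = 4

4


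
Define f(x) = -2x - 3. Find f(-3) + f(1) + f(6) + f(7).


f(-3) = 3
f(1) = -5
f(6) = -15
f(7) = -17
Sum = -34

-34


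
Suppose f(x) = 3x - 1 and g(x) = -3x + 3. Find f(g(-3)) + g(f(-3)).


68


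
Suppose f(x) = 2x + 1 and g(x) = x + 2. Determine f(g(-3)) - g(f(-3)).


2


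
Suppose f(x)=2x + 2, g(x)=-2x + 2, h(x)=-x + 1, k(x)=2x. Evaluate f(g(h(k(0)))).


k(0) = 0
h(0) = 1
g(1) = 0
f(0) = 2

2


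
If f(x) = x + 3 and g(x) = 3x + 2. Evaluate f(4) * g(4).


f(4) = 7
g(4) = 14
Product = 98

98


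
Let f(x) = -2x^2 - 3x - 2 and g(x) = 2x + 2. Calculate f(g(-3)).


g(-3) = -4
f(-4) = (-2)*(-4)^2 - 3*(-4) - 2 = -22

-22


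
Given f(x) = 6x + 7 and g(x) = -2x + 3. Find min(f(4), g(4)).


f(4) = 31
g(4) = -5
min = -5

-5


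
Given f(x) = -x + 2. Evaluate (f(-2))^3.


f(-2) = 4
(4)^3 = 64

64


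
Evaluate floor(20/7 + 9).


20/7 = 2.8571
2.8571 + 9 = 11.8571
floor(11.8571) = 11

11


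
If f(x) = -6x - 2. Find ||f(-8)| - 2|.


f(-8) = 46
|46| = 46
|46 - 2| = 44

44


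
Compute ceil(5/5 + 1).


5/5 = 1
1 + 1 = 2
ceil(2) = 2

2


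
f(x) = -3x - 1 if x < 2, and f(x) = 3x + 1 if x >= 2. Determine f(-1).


-1 satisfies x < 2
f(-1) = 2

2


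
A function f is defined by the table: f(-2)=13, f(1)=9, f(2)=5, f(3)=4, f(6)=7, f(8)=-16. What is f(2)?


Reading from the table at x = 2

5


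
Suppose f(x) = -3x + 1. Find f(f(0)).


f(0) = 1
f(1) = -2

-2


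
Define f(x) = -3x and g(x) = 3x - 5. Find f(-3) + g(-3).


f(-3) = 9
g(-3) = -14
Sum = -5

-5


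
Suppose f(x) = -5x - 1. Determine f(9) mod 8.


f(9) = -46
-46 mod 8 = 2

2


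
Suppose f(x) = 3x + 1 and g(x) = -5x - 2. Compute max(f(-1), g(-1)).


f(-1) = -2
g(-1) = 3
max = 3

3


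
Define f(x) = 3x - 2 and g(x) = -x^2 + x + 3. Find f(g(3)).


-11


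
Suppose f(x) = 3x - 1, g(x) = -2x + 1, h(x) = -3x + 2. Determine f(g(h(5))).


h(5) = -13
g(-13) = 27
f(27) = 80

80


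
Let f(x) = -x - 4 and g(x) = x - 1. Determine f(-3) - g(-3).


f(-3) = -1
g(-3) = -4
Difference = 3

3


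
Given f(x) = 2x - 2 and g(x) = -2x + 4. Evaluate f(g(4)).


g(4) = -4
f(-4) = -10

-10


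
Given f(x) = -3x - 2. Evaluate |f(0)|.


2


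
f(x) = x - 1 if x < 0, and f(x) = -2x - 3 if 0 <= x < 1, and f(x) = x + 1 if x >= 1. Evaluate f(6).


6 satisfies x >= 1
f(6) = 7

7


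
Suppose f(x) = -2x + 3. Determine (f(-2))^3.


343


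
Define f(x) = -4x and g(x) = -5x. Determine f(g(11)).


220


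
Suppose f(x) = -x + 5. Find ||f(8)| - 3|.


f(8) = -3
|-3| = 3
|3 - 3| = 0

0


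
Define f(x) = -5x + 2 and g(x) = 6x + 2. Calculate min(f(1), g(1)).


f(1) = -3
g(1) = 8
min = -3

-3


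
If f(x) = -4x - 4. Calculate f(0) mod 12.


8


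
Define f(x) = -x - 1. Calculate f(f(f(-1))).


0


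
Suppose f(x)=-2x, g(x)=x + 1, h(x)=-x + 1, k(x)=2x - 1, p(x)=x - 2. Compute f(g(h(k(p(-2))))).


p(-2) = -4
k(-4) = -9
h(-9) = 10
g(10) = 11
f(11) = -22

-22


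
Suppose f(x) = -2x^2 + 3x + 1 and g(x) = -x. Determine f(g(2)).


-13


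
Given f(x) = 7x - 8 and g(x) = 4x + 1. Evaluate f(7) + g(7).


f(7) = 41
g(7) = 29
Sum = 70

70


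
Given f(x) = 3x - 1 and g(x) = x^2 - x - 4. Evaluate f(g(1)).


g(1) = -4
f(-4) = -13

-13


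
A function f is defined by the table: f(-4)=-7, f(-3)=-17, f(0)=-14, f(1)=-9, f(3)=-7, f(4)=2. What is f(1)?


Reading from the table at x = 1

-9


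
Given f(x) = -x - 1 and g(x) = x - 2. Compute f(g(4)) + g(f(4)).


f(g(4)) = -3
g(f(4)) = -7
Sum = -10

-10


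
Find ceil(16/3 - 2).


4


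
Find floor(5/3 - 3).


5/3 = 1.6667
1.6667 - 3 = -1.3333
floor(-1.3333) = -2

-2


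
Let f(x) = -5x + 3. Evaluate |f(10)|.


f(10) = -47
|-47| = 47

47


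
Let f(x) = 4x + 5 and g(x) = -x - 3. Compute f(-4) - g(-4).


f(-4) = -11
g(-4) = 1
Difference = -12

-12


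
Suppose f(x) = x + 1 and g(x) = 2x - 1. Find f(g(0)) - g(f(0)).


f(g(0)) = 0
g(f(0)) = 1
Difference = -1

-1


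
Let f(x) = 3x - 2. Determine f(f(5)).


f(5) = 13
f(13) = 37

37


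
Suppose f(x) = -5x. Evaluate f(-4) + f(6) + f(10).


-60


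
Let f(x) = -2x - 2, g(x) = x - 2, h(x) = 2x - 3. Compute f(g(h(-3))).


h(-3) = -9
g(-9) = -11
f(-11) = 20

20


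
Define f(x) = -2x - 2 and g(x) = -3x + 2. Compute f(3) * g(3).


56


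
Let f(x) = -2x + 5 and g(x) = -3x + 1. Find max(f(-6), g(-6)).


f(-6) = 17
g(-6) = 19
max = 19

19


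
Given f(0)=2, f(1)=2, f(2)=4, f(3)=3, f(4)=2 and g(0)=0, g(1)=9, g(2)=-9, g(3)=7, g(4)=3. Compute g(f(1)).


f(1) = 2
g(2) = -9

-9
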